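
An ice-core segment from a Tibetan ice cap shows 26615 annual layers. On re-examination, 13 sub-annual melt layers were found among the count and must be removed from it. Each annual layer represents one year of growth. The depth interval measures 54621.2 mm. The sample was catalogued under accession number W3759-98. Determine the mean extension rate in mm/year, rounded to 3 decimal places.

Correcting the raw count gives 26615 − 13 = 26602 true annual layers.
Extension rate ≈ 54621.2 / 26602 = 2.053 mm/year.

2.053 mm/year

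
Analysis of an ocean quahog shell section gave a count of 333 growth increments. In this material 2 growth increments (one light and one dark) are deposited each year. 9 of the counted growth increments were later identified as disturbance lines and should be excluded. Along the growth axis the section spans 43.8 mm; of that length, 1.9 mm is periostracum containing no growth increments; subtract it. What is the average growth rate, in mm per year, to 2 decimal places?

0.26 mm per year

Adjusted count: 333 − 9 = 324 growth increments.
324 growth increments at 2 per year is 324 / 2 = 162 years.
The growth record spans 43.8 − 1.9 = 41.9 mm.
Mean rate = 41.9 mm / 162 years ≈ 0.26 mm per year.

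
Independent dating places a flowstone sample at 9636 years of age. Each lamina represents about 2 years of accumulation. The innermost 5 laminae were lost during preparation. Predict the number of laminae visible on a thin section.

One lamina every 2 years means 9636 / 2 = 4818 laminae.
4818 − 5 missed = 4813 laminae expected in the prepared section.

4813 laminae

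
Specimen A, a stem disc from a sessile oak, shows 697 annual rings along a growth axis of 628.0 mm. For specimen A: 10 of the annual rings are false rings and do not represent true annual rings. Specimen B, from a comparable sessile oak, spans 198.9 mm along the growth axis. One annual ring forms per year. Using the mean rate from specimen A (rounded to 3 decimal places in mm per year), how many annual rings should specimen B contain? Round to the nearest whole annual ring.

218 annual rings

Specimen A: correcting the raw count gives 697 − 10 = 687 true annual rings.
A: Mean rate = 628.0 mm / 687 years ≈ 0.914 mm/yr.
Specimen B: 198.9 mm / 0.914 mm per year = 217.61 years ≈ 218 annual rings.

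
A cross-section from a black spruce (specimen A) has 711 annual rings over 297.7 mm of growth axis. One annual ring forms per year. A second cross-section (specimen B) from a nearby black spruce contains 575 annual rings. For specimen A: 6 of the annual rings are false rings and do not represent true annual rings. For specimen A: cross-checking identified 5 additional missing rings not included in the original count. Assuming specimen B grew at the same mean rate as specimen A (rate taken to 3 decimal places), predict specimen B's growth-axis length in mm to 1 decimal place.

Specimen A: correcting the raw count gives 711 − 6 + 5 = 710 true annual rings.
A: Extension rate ≈ 297.7 / 710 = 0.419 mm/yr.
For B, 0.419 mm/year × 575 years = 240.9 mm.

240.9 mm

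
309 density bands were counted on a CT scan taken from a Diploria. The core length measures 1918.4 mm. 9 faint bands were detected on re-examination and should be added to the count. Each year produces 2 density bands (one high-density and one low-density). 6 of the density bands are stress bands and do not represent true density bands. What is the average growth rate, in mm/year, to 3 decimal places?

12.297 mm/year

After corrections the count is 309 − 6 + 9 = 312 density bands.
Dividing by 2 density bands per year: 312 / 2 = 156 years.
Mean rate = 1918.4 mm / 156 years ≈ 12.297 mm/year.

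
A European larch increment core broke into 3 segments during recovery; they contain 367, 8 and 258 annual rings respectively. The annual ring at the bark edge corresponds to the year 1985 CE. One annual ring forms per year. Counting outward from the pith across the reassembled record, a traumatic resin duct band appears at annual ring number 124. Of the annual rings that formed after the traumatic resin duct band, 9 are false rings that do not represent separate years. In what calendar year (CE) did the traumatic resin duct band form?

1485 CE

Total annual rings = 367 + 8 + 258 = 633.
The traumatic resin duct band sits at annual ring 124 from the pith, so 633 − 124 = 509 annual rings formed after it.
Excluding 9 false annual rings: 509 − 9 = 500.
The annual ring at the bark edge is 1985 CE, so the traumatic resin duct band dates to 1985 − 500 = 1485 CE.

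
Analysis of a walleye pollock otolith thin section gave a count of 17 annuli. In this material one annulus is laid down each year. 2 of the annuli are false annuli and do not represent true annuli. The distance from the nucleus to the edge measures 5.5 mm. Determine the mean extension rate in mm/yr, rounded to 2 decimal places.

0.37 mm/yr

After corrections the count is 17 − 2 = 15 annuli.
Extension rate ≈ 5.5 / 15 = 0.37 mm/yr.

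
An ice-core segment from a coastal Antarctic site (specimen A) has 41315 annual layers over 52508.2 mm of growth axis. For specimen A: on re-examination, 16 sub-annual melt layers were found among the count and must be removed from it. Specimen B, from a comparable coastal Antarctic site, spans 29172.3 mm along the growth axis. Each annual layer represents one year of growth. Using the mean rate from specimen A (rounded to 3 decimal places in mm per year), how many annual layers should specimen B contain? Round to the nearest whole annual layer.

Specimen A: adjusted count: 41315 − 16 = 41299 annual layers.
A: Extension rate ≈ 52508.2 / 41299 = 1.271 mm/year.
For B, 29172.3 / 1.271 = 22952.24 years ≈ 22952 annual layers.

22952 annual layers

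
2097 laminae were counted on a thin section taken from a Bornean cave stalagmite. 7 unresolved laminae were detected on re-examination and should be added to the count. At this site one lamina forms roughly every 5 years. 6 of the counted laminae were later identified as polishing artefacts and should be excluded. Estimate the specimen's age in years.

10490 yr

Adjusted count: 2097 − 6 + 7 = 2098 laminae.
Multiplying by 5 years per lamina: 2098 × 5 = 10490 years.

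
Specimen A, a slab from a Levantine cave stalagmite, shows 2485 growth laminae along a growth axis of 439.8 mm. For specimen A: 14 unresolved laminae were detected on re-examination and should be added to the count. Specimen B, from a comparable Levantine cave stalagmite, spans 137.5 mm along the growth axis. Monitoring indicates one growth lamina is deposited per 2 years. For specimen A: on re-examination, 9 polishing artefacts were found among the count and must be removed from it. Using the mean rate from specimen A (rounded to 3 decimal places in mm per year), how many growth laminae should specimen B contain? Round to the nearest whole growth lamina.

781 growth laminae

Specimen A: true growth lamina count = 2485 − 9 + 14 = 2490.
Specimen A: 2490 growth laminae at 2 years each span 2490 × 2 = 4980 years.
A: Mean rate = 439.8 mm / 4980 years ≈ 0.088 mm/yr.
Specimen B: 137.5 mm / 0.088 mm per year = 1562.50 years; at 2 years per growth lamina that is 1562.50 / 2 ≈ 781 growth laminae.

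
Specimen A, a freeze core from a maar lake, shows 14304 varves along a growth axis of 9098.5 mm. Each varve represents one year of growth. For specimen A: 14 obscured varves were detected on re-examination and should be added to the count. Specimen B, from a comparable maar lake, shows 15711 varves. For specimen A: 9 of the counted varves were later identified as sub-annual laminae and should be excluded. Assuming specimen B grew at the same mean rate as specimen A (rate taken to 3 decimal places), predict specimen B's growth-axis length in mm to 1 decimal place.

9992.2 mm

Specimen A: after corrections the count is 14304 − 9 + 14 = 14309 varves.
A: Extension rate ≈ 9098.5 / 14309 = 0.636 mm/yr.
Length of B = 0.636 × 15711 = 9992.2 mm.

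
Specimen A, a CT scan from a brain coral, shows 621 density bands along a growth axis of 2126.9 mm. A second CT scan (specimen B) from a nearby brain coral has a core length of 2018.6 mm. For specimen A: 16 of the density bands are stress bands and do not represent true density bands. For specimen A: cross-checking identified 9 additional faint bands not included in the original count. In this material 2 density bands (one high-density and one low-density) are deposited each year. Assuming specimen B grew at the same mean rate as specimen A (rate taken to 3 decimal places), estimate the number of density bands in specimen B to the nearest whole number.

Specimen A: true density band count = 621 − 16 + 9 = 614.
Specimen A: with 2 density bands per year, 614 / 2 = 307 years.
A: 2126.9 mm over 307 years gives 2126.9 / 307 ≈ 6.928 mm/year.
B spans 2018.6 / 6.928 = 291.37 years; at 2 density bands per year that is 291.37 × 2 ≈ 583 density bands.

583 density bands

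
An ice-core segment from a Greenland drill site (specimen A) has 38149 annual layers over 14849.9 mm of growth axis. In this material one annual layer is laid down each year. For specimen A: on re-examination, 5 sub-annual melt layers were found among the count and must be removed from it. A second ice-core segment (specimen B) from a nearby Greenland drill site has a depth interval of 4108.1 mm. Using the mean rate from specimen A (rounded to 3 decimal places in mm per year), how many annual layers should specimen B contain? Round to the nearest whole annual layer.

10561 annual layers

Specimen A: true annual layer count = 38149 − 5 = 38144.
A: Extension rate ≈ 14849.9 / 38144 = 0.389 mm per year.
Specimen B: 4108.1 mm / 0.389 mm per year = 10560.67 years ≈ 10561 annual layers.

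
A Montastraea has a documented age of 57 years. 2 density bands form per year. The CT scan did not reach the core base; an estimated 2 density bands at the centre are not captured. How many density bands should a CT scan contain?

Expected density bands: 57 × 2 = 114.
Subtracting the 2 density bands not captured gives 114 − 2 = 112 density bands in the record.

112 density bands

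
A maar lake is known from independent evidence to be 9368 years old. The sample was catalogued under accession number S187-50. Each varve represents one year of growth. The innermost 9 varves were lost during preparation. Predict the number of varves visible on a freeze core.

9359 varves

One varve per year gives 9368 varves over 9368 years.
Less the 9 uncaptured varves: 9368 − 9 = 9359.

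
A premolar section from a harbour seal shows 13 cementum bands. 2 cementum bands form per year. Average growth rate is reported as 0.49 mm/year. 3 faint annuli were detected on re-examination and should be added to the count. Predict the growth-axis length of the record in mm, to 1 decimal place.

3.9 mm

After corrections the count is 13 + 3 = 16 cementum bands.
With 2 cementum bands per year, 16 / 2 = 8 years.
8 years at 0.49 mm/year gives 0.49 × 8 = 3.9 mm.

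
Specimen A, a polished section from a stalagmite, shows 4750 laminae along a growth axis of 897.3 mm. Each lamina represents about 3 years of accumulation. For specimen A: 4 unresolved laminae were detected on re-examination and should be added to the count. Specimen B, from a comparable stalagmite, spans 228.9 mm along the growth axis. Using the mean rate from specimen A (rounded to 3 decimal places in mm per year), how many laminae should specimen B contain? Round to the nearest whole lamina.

Specimen A: after corrections the count is 4750 + 4 = 4754 laminae.
Specimen A: multiplying by 3 years per lamina: 4754 × 3 = 14262 years.
A: Extension rate ≈ 897.3 / 14262 = 0.063 mm/year.
For B, 228.9 / 0.063 = 3633.33 years; at 3 years per lamina that is 3633.33 / 3 ≈ 1211 laminae.

1211 laminae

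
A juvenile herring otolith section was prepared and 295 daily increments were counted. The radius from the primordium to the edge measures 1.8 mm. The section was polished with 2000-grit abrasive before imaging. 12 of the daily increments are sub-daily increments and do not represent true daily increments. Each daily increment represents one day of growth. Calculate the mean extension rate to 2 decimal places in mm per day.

After corrections the count is 295 − 12 = 283 daily increments.
Mean rate = 1.8 mm / 283 days ≈ 0.01 mm per day.

0.01 mm per day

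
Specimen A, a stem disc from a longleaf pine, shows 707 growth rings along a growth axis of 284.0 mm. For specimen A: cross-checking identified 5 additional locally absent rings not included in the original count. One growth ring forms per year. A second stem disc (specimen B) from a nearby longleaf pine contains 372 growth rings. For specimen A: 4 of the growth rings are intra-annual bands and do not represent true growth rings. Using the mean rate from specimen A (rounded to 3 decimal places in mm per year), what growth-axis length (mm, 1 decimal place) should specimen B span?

149.2 mm

Specimen A: true growth ring count = 707 − 4 + 5 = 708.
A: Extension rate ≈ 284.0 / 708 = 0.401 mm/year.
For B, 0.401 mm/year × 372 years = 149.2 mm.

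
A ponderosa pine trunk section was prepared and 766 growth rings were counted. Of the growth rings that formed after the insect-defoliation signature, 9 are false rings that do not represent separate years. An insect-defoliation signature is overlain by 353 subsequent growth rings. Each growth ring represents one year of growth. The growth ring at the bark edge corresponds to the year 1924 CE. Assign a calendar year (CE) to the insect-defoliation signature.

353 growth rings post-date the insect-defoliation signature.
Removing the 9 false growth rings leaves 353 − 9 = 344 true growth rings beyond the insect-defoliation signature.
1924 − 344 = 1580 CE.

1580 CE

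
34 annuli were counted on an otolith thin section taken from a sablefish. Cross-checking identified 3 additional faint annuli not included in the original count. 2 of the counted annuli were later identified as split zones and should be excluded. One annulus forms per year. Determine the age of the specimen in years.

35 years

Correcting the raw count gives 34 − 2 + 3 = 35 true annuli.
At one annulus per year, that is 35 years.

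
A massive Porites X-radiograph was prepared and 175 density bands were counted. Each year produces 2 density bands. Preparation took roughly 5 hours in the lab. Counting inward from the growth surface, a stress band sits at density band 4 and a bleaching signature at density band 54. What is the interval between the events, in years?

Separation: 54 − 4 = 50 density bands.
With 2 density bands per year, 50 / 2 = 25 years.

25 years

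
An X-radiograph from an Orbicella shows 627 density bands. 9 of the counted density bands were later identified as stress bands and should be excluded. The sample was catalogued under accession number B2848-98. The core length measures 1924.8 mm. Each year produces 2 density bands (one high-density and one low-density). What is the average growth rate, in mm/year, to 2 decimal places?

After corrections the count is 627 − 9 = 618 density bands.
Dividing by 2 density bands per year: 618 / 2 = 309 years.
Mean rate = 1924.8 mm / 309 years ≈ 6.23 mm/year.

6.23 mm/year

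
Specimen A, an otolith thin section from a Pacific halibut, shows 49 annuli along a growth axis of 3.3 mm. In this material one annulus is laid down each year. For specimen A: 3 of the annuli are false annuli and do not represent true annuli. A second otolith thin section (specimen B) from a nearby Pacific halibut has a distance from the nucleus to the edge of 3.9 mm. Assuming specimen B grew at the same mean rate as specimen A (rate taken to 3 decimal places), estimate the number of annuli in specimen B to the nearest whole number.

Specimen A: adjusted count: 49 − 3 = 46 annuli.
A: 3.3 mm over 46 years gives 3.3 / 46 ≈ 0.072 mm per year.
For B, 3.9 / 0.072 = 54.17 years ≈ 54 annuli.

54 annuli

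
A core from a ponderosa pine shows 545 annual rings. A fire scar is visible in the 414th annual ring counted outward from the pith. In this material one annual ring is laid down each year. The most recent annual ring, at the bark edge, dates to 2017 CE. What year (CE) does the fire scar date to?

1886 CE

The fire scar sits at annual ring 414 from the pith, so 545 − 414 = 131 annual rings formed after it.
The annual ring at the bark edge is 2017 CE, so the fire scar dates to 2017 − 131 = 1886 CE.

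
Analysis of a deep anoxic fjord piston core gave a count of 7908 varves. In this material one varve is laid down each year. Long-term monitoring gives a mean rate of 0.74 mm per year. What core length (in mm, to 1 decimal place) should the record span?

The record spans 7908 years at 0.74 mm per year.
Length ≈ 0.74 × 7908 = 5851.9 mm.

5851.9 mm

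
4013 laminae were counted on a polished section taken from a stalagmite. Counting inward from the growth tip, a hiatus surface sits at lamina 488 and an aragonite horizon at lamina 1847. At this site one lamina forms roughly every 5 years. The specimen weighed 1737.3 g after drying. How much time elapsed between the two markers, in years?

6795 yr

Separation: 1847 − 488 = 1359 laminae.
1359 laminae at 5 years each span 1359 × 5 = 6795 years.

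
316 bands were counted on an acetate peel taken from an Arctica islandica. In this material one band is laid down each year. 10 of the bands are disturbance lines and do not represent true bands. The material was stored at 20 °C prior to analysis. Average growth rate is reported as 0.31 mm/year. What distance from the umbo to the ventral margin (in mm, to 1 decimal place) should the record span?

Correcting the raw count gives 316 − 10 = 306 true bands.
306 years at 0.31 mm/year gives 0.31 × 306 = 94.9 mm.

94.9 mm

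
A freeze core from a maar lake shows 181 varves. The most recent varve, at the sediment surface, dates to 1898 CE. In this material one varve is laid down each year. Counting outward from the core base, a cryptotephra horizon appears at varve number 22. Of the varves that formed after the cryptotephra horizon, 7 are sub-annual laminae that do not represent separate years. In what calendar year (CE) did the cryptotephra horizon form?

1746 CE

The cryptotephra horizon sits at varve 22 from the core base, so 181 − 22 = 159 varves formed after it.
Excluding 7 false varves: 159 − 7 = 152.
1898 − 152 = 1746 CE.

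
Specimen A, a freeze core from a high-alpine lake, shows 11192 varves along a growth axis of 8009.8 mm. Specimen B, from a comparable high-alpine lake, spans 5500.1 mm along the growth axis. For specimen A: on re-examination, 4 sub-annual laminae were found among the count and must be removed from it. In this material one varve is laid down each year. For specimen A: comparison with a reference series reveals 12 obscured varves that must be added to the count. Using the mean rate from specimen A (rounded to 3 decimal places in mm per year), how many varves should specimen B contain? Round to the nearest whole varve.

7692 varves

Specimen A: true varve count = 11192 − 4 + 12 = 11200.
A: Extension rate ≈ 8009.8 / 11200 = 0.715 mm/year.
B spans 5500.1 / 0.715 = 7692.45 years ≈ 7692 varves.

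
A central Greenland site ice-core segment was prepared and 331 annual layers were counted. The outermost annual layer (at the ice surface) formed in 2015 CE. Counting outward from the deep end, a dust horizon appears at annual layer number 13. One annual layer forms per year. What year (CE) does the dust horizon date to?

The dust horizon sits at annual layer 13 from the deep end, so 331 − 13 = 318 annual layers formed after it.
2015 − 318 = 1697 CE.

1697 CE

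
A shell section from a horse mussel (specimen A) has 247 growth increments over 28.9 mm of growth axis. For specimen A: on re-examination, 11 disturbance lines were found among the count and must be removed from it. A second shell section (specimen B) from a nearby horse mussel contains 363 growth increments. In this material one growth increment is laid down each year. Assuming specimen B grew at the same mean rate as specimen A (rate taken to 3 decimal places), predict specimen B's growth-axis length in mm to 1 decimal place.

44.3 mm

Specimen A: after corrections the count is 247 − 11 = 236 growth increments.
A: 28.9 mm over 236 years gives 28.9 / 236 ≈ 0.122 mm/yr.
For B, 0.122 mm/year × 363 years = 44.3 mm.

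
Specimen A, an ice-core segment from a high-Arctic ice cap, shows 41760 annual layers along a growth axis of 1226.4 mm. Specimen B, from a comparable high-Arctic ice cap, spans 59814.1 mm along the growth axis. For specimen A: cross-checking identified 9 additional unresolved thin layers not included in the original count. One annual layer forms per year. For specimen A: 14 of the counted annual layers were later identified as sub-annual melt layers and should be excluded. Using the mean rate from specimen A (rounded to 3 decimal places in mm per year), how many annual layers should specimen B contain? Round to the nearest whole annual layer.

2062555 annual layers

Specimen A: correcting the raw count gives 41760 − 14 + 9 = 41755 true annual layers.
A: Mean rate = 1226.4 mm / 41755 years ≈ 0.029 mm/yr.
B spans 59814.1 / 0.029 = 2062555.17 years ≈ 2062555 annual layers.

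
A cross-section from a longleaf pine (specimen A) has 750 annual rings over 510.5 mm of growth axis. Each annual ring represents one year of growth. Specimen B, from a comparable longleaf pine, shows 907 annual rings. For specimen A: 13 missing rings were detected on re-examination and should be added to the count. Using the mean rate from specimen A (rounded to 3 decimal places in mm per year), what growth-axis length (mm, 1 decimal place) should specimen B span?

606.8 mm

Specimen A: correcting the raw count gives 750 + 13 = 763 true annual rings.
A: 510.5 mm over 763 years gives 510.5 / 763 ≈ 0.669 mm/yr.
Length of B = 0.669 × 907 = 606.8 mm.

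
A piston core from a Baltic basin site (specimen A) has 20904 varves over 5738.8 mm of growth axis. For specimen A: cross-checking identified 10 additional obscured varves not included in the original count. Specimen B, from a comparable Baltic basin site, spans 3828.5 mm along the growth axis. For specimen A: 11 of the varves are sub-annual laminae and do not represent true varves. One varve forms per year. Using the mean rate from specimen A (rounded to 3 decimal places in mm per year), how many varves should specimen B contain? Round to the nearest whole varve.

13922 varves

Specimen A: true varve count = 20904 − 11 + 10 = 20903.
A: Mean rate = 5738.8 mm / 20903 years ≈ 0.275 mm/year.
B spans 3828.5 / 0.275 = 13921.82 years ≈ 13922 varves.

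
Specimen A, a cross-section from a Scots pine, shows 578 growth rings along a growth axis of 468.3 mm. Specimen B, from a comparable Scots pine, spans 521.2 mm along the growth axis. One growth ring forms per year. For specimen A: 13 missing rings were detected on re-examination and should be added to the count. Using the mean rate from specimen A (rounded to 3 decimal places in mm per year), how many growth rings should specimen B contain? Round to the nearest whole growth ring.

Specimen A: adjusted count: 578 + 13 = 591 growth rings.
A: 468.3 mm over 591 years gives 468.3 / 591 ≈ 0.792 mm per year.
For B, 521.2 / 0.792 = 658.08 years ≈ 658 growth rings.

658 growth rings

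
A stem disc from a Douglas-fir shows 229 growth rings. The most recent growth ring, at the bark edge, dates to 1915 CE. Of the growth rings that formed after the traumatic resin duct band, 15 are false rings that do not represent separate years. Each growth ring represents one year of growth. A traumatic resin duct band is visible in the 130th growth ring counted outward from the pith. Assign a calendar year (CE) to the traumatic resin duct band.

1831 CE

Between growth ring 130 and the bark edge there are 229 − 130 = 99 growth rings.
99 − 15 false = 84 true growth rings after the traumatic resin duct band.
Counting back 84 years from 1915 CE places the traumatic resin duct band in 1915 − 84 = 1831 CE.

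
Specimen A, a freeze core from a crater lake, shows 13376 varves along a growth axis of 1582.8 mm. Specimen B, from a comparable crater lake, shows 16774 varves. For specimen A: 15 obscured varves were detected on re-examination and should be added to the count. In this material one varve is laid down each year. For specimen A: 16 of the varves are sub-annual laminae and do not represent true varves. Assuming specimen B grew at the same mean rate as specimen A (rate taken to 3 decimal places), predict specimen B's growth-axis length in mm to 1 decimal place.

Specimen A: true varve count = 13376 − 16 + 15 = 13375.
A: Extension rate ≈ 1582.8 / 13375 = 0.118 mm/year.
For B, 0.118 mm/year × 16774 years = 1979.3 mm.

1979.3 mm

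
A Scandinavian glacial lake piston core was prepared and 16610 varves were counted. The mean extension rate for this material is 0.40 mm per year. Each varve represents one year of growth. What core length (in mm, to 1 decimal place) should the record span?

16610 years of growth are recorded.
Predicted length = 0.40 mm/year × 16610 years = 6644.0 mm.

6644.0 mm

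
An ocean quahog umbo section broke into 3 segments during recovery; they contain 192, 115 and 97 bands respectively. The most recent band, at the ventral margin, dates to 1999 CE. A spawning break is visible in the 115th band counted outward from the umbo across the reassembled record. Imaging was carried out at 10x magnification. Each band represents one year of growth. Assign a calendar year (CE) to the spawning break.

Total bands = 192 + 115 + 97 = 404.
404 − 115 = 289 bands lie beyond the spawning break toward the ventral margin.
The band at the ventral margin is 1999 CE, so the spawning break dates to 1999 − 289 = 1710 CE.

1710 CE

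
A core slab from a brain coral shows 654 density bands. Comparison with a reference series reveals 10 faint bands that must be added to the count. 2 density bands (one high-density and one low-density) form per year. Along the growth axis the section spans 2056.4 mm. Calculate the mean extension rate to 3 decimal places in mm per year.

6.194 mm per year

Adjusted count: 654 + 10 = 664 density bands.
664 density bands at 2 per year is 664 / 2 = 332 years.
2056.4 mm over 332 years gives 2056.4 / 332 ≈ 6.194 mm per year.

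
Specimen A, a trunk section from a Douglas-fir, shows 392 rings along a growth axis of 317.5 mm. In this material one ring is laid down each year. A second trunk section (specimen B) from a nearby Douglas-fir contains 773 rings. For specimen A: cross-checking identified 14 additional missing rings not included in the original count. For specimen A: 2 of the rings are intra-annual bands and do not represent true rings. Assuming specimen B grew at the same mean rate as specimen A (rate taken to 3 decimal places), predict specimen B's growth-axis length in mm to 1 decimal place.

607.6 mm

Specimen A: true ring count = 392 − 2 + 14 = 404.
A: Mean rate = 317.5 mm / 404 years ≈ 0.786 mm per year.
For B, 0.786 mm/year × 773 years = 607.6 mm.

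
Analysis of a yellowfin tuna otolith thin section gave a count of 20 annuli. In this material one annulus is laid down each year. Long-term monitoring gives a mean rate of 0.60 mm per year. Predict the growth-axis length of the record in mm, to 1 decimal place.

The record spans 20 years at 0.60 mm per year.
Predicted length = 0.60 mm/year × 20 years = 12.0 mm.

12.0 mm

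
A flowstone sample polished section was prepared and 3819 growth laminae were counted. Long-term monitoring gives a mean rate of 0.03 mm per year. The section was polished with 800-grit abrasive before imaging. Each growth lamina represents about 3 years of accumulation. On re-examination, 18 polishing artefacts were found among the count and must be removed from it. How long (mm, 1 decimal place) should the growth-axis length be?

Correcting the raw count gives 3819 − 18 = 3801 true growth laminae.
At 3 years per growth lamina, 3801 × 3 = 11403 years.
Length ≈ 0.03 × 11403 = 342.1 mm.

342.1 mm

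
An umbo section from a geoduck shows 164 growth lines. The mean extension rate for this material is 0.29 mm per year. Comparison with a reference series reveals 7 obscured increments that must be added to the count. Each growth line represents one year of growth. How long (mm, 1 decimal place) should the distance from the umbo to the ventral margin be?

49.6 mm

Adjusted count: 164 + 7 = 171 growth lines.
Predicted length = 0.29 mm/year × 171 years = 49.6 mm.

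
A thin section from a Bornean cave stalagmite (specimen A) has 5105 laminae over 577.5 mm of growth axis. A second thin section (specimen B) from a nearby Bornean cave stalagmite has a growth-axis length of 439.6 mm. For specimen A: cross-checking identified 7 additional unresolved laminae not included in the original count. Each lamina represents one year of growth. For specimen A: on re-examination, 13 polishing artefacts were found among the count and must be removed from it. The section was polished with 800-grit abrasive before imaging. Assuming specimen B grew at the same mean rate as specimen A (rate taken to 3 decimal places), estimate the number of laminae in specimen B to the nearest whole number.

3890 laminae

Specimen A: after corrections the count is 5105 − 13 + 7 = 5099 laminae.
A: Extension rate ≈ 577.5 / 5099 = 0.113 mm per year.
B spans 439.6 / 0.113 = 3890.27 years ≈ 3890 laminae.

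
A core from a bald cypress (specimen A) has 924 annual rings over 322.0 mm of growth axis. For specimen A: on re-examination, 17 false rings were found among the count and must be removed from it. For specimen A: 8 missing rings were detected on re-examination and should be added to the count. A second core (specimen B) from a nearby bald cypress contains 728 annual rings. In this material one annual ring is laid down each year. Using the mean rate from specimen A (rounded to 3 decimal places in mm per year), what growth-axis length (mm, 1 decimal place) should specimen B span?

Specimen A: true annual ring count = 924 − 17 + 8 = 915.
A: 322.0 mm over 915 years gives 322.0 / 915 ≈ 0.352 mm/year.
For B, 0.352 mm/year × 728 years = 256.3 mm.

256.3 mm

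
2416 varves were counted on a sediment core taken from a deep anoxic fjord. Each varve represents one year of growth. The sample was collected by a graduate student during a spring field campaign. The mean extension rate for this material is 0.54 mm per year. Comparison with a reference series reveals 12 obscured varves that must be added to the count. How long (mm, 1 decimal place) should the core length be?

1311.1 mm

Adjusted count: 2416 + 12 = 2428 varves.
Length ≈ 0.54 × 2428 = 1311.1 mm.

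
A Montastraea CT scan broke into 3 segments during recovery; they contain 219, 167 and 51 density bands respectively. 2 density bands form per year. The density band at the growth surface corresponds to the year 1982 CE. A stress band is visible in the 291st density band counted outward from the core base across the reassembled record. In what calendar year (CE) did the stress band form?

1909 CE

Total density bands = 219 + 167 + 51 = 437.
The stress band sits at density band 291 from the core base, so 437 − 291 = 146 density bands formed after it.
With 2 density bands per year, 146 / 2 = 73 years.
Counting back 73 years from 1982 CE places the stress band in 1982 − 73 = 1909 CE.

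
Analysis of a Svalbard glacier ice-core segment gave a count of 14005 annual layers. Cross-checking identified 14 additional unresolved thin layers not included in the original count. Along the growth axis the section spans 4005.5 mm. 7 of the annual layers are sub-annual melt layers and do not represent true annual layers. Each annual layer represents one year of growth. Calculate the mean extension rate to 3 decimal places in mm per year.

0.286 mm per year

Adjusted count: 14005 − 7 + 14 = 14012 annual layers.
4005.5 mm over 14012 years gives 4005.5 / 14012 ≈ 0.286 mm per year.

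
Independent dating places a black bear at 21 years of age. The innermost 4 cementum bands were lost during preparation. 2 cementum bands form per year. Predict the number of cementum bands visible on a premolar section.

38 cementum bands

21 years at 2 cementum bands per year gives 21 × 2 = 42 cementum bands.
42 − 4 missed = 38 cementum bands expected in the prepared section.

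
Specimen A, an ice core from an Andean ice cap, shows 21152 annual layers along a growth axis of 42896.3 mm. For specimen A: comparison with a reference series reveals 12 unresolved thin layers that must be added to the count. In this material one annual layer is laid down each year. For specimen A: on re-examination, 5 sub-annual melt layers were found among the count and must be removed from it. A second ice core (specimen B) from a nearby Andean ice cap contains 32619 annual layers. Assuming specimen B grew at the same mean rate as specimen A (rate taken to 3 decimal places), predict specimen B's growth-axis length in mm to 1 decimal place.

66118.7 mm

Specimen A: correcting the raw count gives 21152 − 5 + 12 = 21159 true annual layers.
A: 42896.3 mm over 21159 years gives 42896.3 / 21159 ≈ 2.027 mm/year.
For B, 2.027 mm/year × 32619 years = 66118.7 mm.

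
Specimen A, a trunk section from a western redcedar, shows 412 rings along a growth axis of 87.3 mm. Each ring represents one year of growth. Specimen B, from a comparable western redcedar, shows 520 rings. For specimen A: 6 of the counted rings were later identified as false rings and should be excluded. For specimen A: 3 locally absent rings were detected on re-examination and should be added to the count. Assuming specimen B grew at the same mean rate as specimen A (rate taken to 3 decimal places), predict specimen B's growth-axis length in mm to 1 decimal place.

110.8 mm

Specimen A: after corrections the count is 412 − 6 + 3 = 409 rings.
A: Mean rate = 87.3 mm / 409 years ≈ 0.213 mm per year.
Length of B = 0.213 × 520 = 110.8 mm.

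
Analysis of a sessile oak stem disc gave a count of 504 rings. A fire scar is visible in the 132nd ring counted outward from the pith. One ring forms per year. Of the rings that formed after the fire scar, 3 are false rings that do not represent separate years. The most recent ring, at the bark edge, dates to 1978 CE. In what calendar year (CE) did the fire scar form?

Between ring 132 and the bark edge there are 504 − 132 = 372 rings.
Removing the 3 false rings leaves 372 − 3 = 369 true rings beyond the fire scar.
1978 − 369 = 1609 CE.

1609 CE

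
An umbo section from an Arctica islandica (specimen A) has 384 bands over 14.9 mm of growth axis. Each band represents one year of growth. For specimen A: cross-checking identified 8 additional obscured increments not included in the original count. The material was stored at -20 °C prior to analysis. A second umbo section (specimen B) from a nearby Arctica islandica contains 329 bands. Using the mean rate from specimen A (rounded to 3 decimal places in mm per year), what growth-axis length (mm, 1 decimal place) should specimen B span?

Specimen A: adjusted count: 384 + 8 = 392 bands.
A: 14.9 mm over 392 years gives 14.9 / 392 ≈ 0.038 mm/year.
For B, 0.038 mm/year × 329 years = 12.5 mm.

12.5 mm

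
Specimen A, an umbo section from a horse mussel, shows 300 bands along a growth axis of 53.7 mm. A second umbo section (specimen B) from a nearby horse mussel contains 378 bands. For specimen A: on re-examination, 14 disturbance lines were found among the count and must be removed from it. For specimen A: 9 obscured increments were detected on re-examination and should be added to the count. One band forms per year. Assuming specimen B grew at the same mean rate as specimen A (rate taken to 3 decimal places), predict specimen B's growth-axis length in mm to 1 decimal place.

68.8 mm

Specimen A: correcting the raw count gives 300 − 14 + 9 = 295 true bands.
A: Mean rate = 53.7 mm / 295 years ≈ 0.182 mm/yr.
Length of B = 0.182 × 378 = 68.8 mm.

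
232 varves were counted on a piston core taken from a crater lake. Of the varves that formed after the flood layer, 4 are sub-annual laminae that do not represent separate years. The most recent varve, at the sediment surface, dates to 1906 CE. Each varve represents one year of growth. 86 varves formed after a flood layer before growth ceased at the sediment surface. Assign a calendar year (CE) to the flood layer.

86 varves post-date the flood layer.
Excluding 4 false varves: 86 − 4 = 82.
The varve at the sediment surface is 1906 CE, so the flood layer dates to 1906 − 82 = 1824 CE.

1824 CE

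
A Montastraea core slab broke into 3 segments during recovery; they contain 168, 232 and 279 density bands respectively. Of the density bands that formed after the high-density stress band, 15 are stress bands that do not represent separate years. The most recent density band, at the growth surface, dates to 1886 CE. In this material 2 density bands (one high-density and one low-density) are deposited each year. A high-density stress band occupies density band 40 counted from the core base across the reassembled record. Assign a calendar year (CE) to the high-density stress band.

1574 CE

Total density bands = 168 + 232 + 279 = 679.
679 − 40 = 639 density bands lie beyond the high-density stress band toward the growth surface.
Removing the 15 false density bands leaves 639 − 15 = 624 true density bands beyond the high-density stress band.
Dividing by 2 density bands per year: 624 / 2 = 312 years.
The density band at the growth surface is 1886 CE, so the high-density stress band dates to 1886 − 312 = 1574 CE.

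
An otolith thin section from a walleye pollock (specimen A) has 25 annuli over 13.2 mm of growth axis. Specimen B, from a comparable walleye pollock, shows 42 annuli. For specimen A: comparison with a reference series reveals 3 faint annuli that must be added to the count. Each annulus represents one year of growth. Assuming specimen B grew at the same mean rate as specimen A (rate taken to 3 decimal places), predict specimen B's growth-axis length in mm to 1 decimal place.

Specimen A: correcting the raw count gives 25 + 3 = 28 true annuli.
A: Extension rate ≈ 13.2 / 28 = 0.471 mm/yr.
For B, 0.471 mm/year × 42 years = 19.8 mm.

19.8 mm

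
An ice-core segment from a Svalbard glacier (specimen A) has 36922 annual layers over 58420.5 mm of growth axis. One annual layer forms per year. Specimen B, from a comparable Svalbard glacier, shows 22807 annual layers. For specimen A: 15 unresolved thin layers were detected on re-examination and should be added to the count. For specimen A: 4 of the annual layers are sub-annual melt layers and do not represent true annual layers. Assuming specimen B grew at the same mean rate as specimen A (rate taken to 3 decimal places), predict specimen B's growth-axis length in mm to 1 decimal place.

36080.7 mm

Specimen A: adjusted count: 36922 − 4 + 15 = 36933 annual layers.
A: Mean rate = 58420.5 mm / 36933 years ≈ 1.582 mm/yr.
B's length ≈ 1.582 × 22807 = 36080.7 mm.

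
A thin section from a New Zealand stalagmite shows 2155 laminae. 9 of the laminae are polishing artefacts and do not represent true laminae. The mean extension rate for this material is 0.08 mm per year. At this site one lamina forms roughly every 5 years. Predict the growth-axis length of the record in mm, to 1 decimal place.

858.4 mm

Correcting the raw count gives 2155 − 9 = 2146 true laminae.
At 5 years per lamina, 2146 × 5 = 10730 years.
Length ≈ 0.08 × 10730 = 858.4 mm.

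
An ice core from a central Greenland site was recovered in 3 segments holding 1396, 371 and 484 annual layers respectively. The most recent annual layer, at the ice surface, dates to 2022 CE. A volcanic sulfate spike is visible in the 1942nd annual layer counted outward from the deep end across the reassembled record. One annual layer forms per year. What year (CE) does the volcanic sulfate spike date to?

1713 CE

Total annual layers = 1396 + 371 + 484 = 2251.
The volcanic sulfate spike sits at annual layer 1942 from the deep end, so 2251 − 1942 = 309 annual layers formed after it.
Counting back 309 years from 2022 CE places the volcanic sulfate spike in 2022 − 309 = 1713 CE.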